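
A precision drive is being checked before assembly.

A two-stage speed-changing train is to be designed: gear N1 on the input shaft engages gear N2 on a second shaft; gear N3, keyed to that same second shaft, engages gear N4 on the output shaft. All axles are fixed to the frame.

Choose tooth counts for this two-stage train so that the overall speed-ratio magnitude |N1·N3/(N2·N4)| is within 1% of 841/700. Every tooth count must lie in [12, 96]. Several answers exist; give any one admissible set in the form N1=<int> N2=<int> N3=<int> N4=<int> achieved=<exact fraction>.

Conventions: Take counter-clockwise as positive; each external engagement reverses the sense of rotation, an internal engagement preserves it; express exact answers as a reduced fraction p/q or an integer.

2-stage fixed-axis compound train for ratio 841/700
target = 841/700 in lowest terms: an exact hit needs N1·N3 = k·841 and N2·N4 = k·700 for one integer k, every count in [12, 96]; additionally prefer no 1:1 stage (N1 ≠ N2, N3 ≠ N4)
k = 1: N1·N3 = 841 = 29·29, N2·N4 = 700 = 14·50
achieved = 29·29/(14·50) = 841/700; |achieved − target| = 0 ≤ 841/70000 ✓

N1=29 N2=14 N3=29 N4=50 achieved=841/700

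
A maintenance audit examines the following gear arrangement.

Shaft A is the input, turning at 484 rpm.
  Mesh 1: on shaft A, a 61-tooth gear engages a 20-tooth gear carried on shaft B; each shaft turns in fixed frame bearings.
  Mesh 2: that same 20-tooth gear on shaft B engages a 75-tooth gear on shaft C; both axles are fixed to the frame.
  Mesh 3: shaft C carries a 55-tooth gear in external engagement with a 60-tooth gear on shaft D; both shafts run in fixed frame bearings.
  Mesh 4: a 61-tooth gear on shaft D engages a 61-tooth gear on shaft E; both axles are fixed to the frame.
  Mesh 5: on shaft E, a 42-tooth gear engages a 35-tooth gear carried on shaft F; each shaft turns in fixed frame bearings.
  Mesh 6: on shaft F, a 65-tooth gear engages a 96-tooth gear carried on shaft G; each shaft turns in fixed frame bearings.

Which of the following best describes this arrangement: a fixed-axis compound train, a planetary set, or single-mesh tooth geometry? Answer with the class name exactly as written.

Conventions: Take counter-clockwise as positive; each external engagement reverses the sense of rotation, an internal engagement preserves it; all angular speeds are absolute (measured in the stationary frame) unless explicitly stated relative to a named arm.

topology: fixed-axis compound train — 6 meshes, A→G
classification: fixed-axis compound train

fixed-axis compound train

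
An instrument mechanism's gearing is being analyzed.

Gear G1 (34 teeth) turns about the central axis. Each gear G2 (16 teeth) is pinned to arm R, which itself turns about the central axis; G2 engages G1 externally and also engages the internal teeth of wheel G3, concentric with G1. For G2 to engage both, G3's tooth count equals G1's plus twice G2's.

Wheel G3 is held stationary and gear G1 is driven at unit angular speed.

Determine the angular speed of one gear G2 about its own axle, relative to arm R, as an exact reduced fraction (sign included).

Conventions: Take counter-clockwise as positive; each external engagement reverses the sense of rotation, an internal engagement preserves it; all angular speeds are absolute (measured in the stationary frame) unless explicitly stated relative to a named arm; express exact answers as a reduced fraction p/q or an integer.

-561/400

planetary set (34T centre, 16T on arm, 66T internal) — Willis relation
ring teeth: 34 + 2·16 = 66
34(ω_sun−ω_arm) = −66(ω_ring−ω_arm),  ω_ring = 0, ω_sun = 1
34(1−ω_arm) = −66(0−ω_arm)  ⇒  100·ω_arm = 34  ⇒  ω_arm = 17/50
sun–planet mesh: 34·(1−17/50) = −16·(ω_p−ω_arm)  ⇒  ω_p−ω_arm = -561/400
exact speed ratio = -561/400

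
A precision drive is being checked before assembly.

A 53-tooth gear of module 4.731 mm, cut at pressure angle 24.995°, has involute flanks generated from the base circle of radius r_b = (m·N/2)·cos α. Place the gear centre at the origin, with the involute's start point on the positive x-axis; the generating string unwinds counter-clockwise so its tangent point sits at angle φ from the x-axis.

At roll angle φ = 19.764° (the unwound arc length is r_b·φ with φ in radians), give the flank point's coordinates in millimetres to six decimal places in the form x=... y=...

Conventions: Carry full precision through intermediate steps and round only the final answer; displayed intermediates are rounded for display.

topology: single-mesh involute geometry — m = 4.731, N = 53
pitch radius r_p = m·N/2 = 4.731·53/2 = 125.371500
base radius r_b = r_p·cos α = 125.371500·cos 24.995° = 113.629790
roll angle φ = 19.764° = 0.34494687 rad
x = r_b·(cos φ + φ·sin φ) = 120.190326
y = r_b·(sin φ − φ·cos φ) = 1.536212

x=120.190326 y=1.536212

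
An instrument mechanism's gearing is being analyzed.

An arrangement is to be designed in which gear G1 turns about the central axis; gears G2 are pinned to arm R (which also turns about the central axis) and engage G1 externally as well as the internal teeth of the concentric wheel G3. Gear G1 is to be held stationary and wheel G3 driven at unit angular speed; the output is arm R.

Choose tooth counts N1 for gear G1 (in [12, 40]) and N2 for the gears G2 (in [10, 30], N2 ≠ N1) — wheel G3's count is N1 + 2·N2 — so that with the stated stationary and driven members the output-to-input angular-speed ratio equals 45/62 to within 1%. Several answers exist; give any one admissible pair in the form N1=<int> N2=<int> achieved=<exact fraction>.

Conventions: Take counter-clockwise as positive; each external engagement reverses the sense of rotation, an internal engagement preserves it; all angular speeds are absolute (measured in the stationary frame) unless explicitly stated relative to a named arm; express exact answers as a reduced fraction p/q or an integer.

N1=17 N2=14 achieved=45/62

planetary set to be sized for 45/62 (Willis relation)
Willis with ω_sun = 0: ω_arm/ω_ring = N3/(N1+N3); set equal to 45/62  ⇒  N3/N1 = (45/62)/(1 − 45/62) = 45/17
N3 = N1 + 2·N2  ⇒  N2/N1 = (N3/N1 − 1)/2 = (45/17 − 1)/2 = 14/17
smallest multiple with N1 ≥ 12 and N2 ≥ 10: k = 1  ⇒  N1 = 1·17 = 17, N2 = 1·14 = 14 (N1 ≤ 40, N2 ≤ 30, N2 ≠ N1 ✓), N3 = 17 + 2·14 = 45
check: N3/(N1+N3) with N1 = 17, N3 = 45 gives 45/62; |achieved − target| = 0 ≤ 9/1240 ✓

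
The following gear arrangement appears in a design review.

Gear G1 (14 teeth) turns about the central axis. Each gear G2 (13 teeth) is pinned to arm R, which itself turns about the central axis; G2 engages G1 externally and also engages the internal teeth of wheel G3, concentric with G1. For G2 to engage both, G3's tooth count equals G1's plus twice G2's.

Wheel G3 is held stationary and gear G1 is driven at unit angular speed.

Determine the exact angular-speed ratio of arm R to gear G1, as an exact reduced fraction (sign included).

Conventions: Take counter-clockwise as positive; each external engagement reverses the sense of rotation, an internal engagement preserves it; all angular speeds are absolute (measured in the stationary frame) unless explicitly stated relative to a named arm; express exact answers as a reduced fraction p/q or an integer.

7/27

class = planetary set [G3 = 14+2·13 = 40; Willis about the carrier]
ring teeth: 14 + 2·13 = 40
14(ω_sun−ω_arm) = −40(ω_ring−ω_arm),  ω_ring = 0, ω_sun = 1
14(1−ω_arm) = −40(0−ω_arm)  ⇒  54·ω_arm = 14  ⇒  ω_arm = 7/27
ω_out/ω_in = 7/27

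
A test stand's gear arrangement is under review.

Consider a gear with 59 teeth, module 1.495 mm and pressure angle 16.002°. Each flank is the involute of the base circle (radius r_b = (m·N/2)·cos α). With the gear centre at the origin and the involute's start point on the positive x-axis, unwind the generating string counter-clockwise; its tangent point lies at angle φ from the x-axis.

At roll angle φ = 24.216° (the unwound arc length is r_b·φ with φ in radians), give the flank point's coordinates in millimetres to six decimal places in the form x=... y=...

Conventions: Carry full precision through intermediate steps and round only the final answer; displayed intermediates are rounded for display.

x=46.012627 y=1.047951

single-mesh involute tooth geometry (59T wheel at module 1.495)
pitch radius r_p = m·N/2 = 1.495·59/2 = 44.102500
base radius r_b = r_p·cos α = 44.102500·cos 16.002° = 42.393620
roll angle φ = 24.216° = 0.42264893 rad
x = r_b·(cos φ + φ·sin φ) = 46.012627
y = r_b·(sin φ − φ·cos φ) = 1.047951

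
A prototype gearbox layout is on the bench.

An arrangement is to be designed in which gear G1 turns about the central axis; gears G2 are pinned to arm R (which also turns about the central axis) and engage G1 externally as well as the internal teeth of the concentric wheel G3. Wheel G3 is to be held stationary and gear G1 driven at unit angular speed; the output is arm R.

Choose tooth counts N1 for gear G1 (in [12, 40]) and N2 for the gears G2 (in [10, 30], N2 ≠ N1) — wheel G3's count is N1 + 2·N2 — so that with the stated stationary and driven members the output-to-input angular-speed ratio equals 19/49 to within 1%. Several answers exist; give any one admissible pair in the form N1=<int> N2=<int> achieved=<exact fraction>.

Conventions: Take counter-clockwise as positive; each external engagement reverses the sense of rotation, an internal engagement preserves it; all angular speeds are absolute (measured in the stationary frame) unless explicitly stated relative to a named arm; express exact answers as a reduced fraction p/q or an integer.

N1=38 N2=11 achieved=19/49

planetary set to be sized for 19/49 (Willis relation)
Willis with ω_ring = 0: ω_arm/ω_sun = N1/(N1+N3); set equal to 19/49  ⇒  N3/N1 = 1/(19/49) − 1 = 30/19
N3 = N1 + 2·N2  ⇒  N2/N1 = (N3/N1 − 1)/2 = (30/19 − 1)/2 = 11/38
smallest multiple with N1 ≥ 12 and N2 ≥ 10: k = 1  ⇒  N1 = 1·38 = 38, N2 = 1·11 = 11 (N1 ≤ 40, N2 ≤ 30, N2 ≠ N1 ✓), N3 = 38 + 2·11 = 60
check: N1/(N1+N3) with N1 = 38, N3 = 60 gives 19/49; |achieved − target| = 0 ≤ 19/4900 ✓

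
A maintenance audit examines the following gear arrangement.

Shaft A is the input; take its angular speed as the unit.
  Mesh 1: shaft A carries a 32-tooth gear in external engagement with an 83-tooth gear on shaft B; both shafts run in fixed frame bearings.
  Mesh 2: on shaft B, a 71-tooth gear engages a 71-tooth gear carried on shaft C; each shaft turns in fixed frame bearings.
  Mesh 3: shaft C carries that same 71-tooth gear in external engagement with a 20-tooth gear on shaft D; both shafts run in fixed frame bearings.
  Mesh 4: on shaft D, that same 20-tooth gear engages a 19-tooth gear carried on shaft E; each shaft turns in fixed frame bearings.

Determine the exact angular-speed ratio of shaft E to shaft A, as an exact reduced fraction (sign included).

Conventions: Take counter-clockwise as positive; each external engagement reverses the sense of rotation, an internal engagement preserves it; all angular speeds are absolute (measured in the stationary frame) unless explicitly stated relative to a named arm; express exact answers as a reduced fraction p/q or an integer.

2272/1577

class = fixed-axis compound train [4 meshes; 4 ratios multiply, 4 sense flips]
mesh 1 [32T→83T]: running ratio 32/83, sense −
mesh 2 [71T→71T]: running ratio 32/83, sense +
mesh 3 [71T→20T]: running ratio 568/415, sense −
mesh 4 [20T→19T]: running ratio 2272/1577, sense +
ω_out/ω_in = 2272/1577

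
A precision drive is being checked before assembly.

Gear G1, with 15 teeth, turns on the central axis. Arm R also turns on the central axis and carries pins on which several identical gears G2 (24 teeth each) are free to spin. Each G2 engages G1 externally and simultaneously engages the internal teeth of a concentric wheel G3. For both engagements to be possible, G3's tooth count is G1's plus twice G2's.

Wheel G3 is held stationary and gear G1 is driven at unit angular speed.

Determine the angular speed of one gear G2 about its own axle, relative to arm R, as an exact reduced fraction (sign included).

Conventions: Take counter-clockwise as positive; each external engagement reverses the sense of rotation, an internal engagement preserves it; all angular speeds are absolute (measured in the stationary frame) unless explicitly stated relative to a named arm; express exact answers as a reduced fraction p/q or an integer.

-105/208

planetary set (15T centre, 24T on arm, 63T internal) — Willis relation
ring teeth: 15 + 2·24 = 63
15(ω_sun−ω_arm) = −63(ω_ring−ω_arm),  ω_ring = 0, ω_sun = 1
15(1−ω_arm) = −63(0−ω_arm)  ⇒  78·ω_arm = 15  ⇒  ω_arm = 5/26
sun–planet mesh: 15·(1−5/26) = −24·(ω_p−ω_arm)  ⇒  ω_p−ω_arm = -105/208
exact speed ratio = -105/208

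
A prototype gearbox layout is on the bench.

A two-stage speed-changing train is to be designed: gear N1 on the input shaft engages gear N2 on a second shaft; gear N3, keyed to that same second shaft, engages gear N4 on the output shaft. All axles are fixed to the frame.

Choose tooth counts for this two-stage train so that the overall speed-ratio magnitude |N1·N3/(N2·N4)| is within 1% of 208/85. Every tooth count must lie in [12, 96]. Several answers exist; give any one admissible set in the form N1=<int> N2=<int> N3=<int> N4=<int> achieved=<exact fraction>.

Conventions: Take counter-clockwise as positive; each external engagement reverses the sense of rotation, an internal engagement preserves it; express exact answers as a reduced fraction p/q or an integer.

N1=12 N2=15 N3=52 N4=17 achieved=208/85

topology: fixed-axis compound train — 2 stages, target 208/85
target = 208/85 in lowest terms: an exact hit needs N1·N3 = k·208 and N2·N4 = k·85 for one integer k, every count in [12, 96]; additionally prefer no 1:1 stage (N1 ≠ N2, N3 ≠ N4)
k = 1…2: no 1:1-free in-range split of k·208 and k·85 into factor pairs; take k = 3
k = 3: N1·N3 = 624 = 12·52, N2·N4 = 255 = 15·17
achieved = 12·52/(15·17) = 208/85; |achieved − target| = 0 ≤ 52/2125 ✓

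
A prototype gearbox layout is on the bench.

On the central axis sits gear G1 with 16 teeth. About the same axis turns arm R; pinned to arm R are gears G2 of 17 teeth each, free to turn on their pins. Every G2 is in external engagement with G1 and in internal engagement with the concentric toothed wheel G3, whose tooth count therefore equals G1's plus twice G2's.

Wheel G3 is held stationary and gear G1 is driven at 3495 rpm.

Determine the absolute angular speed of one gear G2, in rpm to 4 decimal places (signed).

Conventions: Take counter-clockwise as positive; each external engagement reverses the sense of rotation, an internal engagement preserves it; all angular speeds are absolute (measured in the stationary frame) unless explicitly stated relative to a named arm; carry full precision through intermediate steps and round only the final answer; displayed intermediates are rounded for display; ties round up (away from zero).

-1644.7059 rpm

topology: planetary set — G1 16T / G2 17T / G3 50T, arm = carrier (Willis)
normalise by the input: solve with ω_sun = 1, then scale by 3495 rpm
ring teeth: 16 + 2·17 = 50
16(ω_sun−ω_arm) = −50(ω_ring−ω_arm),  ω_ring = 0, ω_sun = 1
16(1−ω_arm) = −50(0−ω_arm)  ⇒  66·ω_arm = 16  ⇒  ω_arm = 8/33
sun–planet mesh: 16·(1−8/33) = −17·(ω_p−ω_arm)  ⇒  ω_p−ω_arm = -400/561
ω_p = 8/33 − 400/561 = -8/17
scale: ω_p = -8/17 × 3495 rpm = -1644.7059 rpm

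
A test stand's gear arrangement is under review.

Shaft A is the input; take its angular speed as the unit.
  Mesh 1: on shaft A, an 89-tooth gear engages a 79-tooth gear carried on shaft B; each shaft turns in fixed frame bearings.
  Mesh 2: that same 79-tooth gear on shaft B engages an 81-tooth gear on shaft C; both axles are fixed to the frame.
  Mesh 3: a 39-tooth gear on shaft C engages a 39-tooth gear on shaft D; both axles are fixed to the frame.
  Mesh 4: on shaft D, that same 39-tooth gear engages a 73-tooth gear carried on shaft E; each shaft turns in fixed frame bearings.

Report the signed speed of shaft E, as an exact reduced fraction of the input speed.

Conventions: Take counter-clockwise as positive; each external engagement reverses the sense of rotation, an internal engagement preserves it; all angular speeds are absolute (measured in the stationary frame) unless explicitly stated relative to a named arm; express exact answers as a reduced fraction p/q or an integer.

1157/1971

4-mesh fixed-axis compound train (all bearings frame-fixed)
mesh 1 [89T→79T]: |ω|/ω_in = 1×89/79 = 89/79, sense flips to −
mesh 2 [79T→81T]: |ω|/ω_in = (89/79)×79/81 = 89/81, sense flips to +
mesh 3 [39T→39T]: |ω|/ω_in = (89/81)×39/39 = 89/81, sense flips to −
mesh 4 [39T→73T]: |ω|/ω_in = (89/81)×39/73 = 1157/1971, sense flips to +
signed output speed (× input speed) = 1157/1971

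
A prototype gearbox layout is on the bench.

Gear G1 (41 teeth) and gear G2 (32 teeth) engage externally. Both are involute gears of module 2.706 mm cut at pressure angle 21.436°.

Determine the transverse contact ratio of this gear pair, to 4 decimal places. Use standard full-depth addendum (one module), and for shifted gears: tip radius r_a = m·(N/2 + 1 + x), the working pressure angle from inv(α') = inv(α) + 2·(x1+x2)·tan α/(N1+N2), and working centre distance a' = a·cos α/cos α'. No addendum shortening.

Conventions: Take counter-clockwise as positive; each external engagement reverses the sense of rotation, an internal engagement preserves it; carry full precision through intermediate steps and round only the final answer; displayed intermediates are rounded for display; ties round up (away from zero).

1.6290

topology: single-mesh involute geometry — m = 2.706, 41T/32T pair
base radii: r_b1 = 51.635731, r_b2 = 40.301059
tip radii: r_a1 = 58.179000, r_a2 = 46.002000
no profile shift: α' = α, a' = a
action lengths: √(r_a1²−r_b1²) = 26.805732, √(r_a2²−r_b2²) = 22.181269
base pitch p_b = π·m·cos α = 7.913094
CR = (26.805732 + 22.181269 − 98.769000·sin 21.43600°)/7.913094 = 1.629036
contact ratio ≈ 1.6290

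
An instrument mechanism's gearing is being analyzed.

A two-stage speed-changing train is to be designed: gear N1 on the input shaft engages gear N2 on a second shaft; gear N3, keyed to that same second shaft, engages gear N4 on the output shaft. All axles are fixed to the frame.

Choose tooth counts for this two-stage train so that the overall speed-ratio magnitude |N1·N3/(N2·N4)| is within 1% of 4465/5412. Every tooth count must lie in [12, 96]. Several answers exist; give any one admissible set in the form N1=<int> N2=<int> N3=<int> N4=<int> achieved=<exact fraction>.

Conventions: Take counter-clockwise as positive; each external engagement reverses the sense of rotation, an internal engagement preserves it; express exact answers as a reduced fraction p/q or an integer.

N1=47 N2=66 N3=95 N4=82 achieved=4465/5412

class = fixed-axis compound train [2-stage, 4465/5412 wanted]
target = 4465/5412 in lowest terms: an exact hit needs N1·N3 = k·4465 and N2·N4 = k·5412 for one integer k, every count in [12, 96]; additionally prefer no 1:1 stage (N1 ≠ N2, N3 ≠ N4)
k = 1: N1·N3 = 4465 = 47·95, N2·N4 = 5412 = 66·82
achieved = 47·95/(66·82) = 4465/5412; |achieved − target| = 0 ≤ 893/108240 ✓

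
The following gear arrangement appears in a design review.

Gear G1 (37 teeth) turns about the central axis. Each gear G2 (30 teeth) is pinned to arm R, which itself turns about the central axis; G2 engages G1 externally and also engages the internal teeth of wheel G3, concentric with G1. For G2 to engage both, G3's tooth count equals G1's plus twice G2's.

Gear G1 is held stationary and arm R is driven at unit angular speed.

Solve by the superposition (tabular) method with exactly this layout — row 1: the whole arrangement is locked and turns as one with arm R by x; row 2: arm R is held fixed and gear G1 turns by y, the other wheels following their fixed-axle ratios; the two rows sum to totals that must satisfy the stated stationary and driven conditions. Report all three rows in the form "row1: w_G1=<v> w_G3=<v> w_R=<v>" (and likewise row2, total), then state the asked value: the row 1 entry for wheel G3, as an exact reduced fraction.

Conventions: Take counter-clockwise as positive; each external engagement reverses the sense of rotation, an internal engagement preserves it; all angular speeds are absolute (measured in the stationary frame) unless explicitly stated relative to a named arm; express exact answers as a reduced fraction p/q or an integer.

recognized (axles ride arm R): planetary set, 37/30/97 teeth
row 1 — lock + rotate with arm: ω_sun = ω_ring = ω_arm = x
row 2: sun turns y, ring = −(37/97)·y, arm 0
boundary: total ω_sun = x + y = 0 and total ω_arm = x = 1  ⇒  y = -1, x = 1
row 2 ring = −(37/97)·(-1) = 37/97
totals (row 1 + row 2): sun 1 + (-1) = 0, ring 1 + 37/97 = 134/97, arm 1 + 0 = 1
asked cell (row1, ring) = 1

row1: w_G1=1 w_G3=1 w_R=1
row2: w_G1=-1 w_G3=37/97 w_R=0
total: w_G1=0 w_G3=134/97 w_R=1
asked value: 1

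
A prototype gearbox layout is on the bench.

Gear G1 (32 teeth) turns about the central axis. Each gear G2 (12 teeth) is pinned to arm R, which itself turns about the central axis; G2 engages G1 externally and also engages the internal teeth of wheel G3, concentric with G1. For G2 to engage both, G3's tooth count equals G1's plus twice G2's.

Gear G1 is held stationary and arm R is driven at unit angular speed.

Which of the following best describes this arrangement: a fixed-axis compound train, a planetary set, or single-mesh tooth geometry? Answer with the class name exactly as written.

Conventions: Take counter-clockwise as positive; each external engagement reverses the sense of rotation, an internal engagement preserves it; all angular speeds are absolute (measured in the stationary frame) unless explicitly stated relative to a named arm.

topology: planetary set — G1 32T / G2 12T / G3 56T, arm = carrier (Willis)
classification: planetary set

planetary set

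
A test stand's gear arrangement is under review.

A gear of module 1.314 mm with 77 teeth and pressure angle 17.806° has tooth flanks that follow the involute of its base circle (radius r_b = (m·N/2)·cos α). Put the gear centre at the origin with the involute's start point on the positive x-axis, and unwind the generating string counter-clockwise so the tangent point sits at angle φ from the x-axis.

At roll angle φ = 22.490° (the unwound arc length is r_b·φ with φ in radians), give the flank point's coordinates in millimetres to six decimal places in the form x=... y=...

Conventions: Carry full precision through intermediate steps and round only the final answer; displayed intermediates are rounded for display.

single-mesh involute tooth geometry (77T wheel at module 1.314)
pitch radius r_p = m·N/2 = 1.314·77/2 = 50.589000
base radius r_b = r_p·cos α = 50.589000·cos 17.806° = 48.165654
roll angle φ = 22.490° = 0.39252455 rad
x = r_b·(cos φ + φ·sin φ) = 51.734520
y = r_b·(sin φ − φ·cos φ) = 0.956116

x=51.734520 y=0.956116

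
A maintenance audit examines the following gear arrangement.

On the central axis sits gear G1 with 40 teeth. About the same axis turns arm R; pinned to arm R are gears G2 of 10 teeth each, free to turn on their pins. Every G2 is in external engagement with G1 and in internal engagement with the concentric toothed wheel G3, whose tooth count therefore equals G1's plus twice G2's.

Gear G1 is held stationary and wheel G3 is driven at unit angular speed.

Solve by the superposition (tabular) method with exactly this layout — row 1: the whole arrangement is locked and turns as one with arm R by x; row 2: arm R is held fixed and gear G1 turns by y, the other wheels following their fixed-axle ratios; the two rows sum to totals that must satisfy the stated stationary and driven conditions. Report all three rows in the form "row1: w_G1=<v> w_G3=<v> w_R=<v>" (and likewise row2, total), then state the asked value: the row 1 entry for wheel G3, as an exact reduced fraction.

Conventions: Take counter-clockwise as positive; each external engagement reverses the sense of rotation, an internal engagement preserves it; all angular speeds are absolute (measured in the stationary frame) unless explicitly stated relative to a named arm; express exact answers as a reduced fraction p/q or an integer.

row1: w_G1=3/5 w_G3=3/5 w_R=3/5
row2: w_G1=-3/5 w_G3=2/5 w_R=0
total: w_G1=0 w_G3=1 w_R=3/5
asked value: 3/5

class = planetary set [G3 = 40+2·10 = 60; Willis about the carrier]
superposition row 1 [locked train]: every member turns x
row 2 — arm fixed, fixed-axis ratios: sun y, ring −(40/60)·y, arm 0
boundary: total ω_sun = x + y = 0 and total ω_ring = x − (40/60)·y = 1  ⇒  y = -3/5, x = 3/5
row 2 ring = −(40/60)·(-3/5) = 2/5
totals (row 1 + row 2): sun 3/5 + (-3/5) = 0, ring 3/5 + 2/5 = 1, arm 3/5 + 0 = 3/5
asked cell (row1, ring) = 3/5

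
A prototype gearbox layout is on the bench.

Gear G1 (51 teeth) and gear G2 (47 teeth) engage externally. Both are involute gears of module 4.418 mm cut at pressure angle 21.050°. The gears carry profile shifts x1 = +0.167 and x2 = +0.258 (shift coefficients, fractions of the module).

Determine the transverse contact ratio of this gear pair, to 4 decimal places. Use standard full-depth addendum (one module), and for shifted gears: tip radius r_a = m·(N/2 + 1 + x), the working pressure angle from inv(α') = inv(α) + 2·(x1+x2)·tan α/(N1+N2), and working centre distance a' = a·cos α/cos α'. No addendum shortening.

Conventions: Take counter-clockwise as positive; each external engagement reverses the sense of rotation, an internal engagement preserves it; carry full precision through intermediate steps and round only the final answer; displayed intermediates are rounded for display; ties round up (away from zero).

class = single-mesh tooth geometry [involute pair 51T × 47T, m = 4.418]
base radii: r_b1 = 105.140965, r_b2 = 96.894615
tip radii: r_a1 = 117.814806, r_a2 = 109.380844
inv(α') = inv(21.050°) + 2·(+0.167+0.258)·tan α/(51+47) = 0.02081194  ⇒  α' = 22.26262°
a' = a·cos α / cos α' = 216.4820·cos 21.050°/cos 22.26262° = 218.308970
action lengths: √(r_a1²−r_b1²) = 53.157370, √(r_a2²−r_b2²) = 50.750396
base pitch p_b = π·m·cos α = 12.953337
CR = (53.157370 + 50.750396 − 218.308970·sin 22.26262°)/12.953337 = 1.636711
contact ratio ≈ 1.6367

1.6367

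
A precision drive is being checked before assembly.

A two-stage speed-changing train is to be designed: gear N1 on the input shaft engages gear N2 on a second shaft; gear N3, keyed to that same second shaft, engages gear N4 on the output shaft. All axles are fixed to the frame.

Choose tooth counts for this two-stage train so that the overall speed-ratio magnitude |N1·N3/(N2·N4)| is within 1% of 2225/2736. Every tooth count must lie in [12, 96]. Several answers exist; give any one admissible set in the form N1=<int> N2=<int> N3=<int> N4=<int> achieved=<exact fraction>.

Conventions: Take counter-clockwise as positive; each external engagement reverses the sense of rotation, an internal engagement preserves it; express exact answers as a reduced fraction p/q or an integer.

topology: fixed-axis compound train — 2 stages, target 2225/2736
target = 2225/2736 in lowest terms: an exact hit needs N1·N3 = k·2225 and N2·N4 = k·2736 for one integer k, every count in [12, 96]; additionally prefer no 1:1 stage (N1 ≠ N2, N3 ≠ N4)
k = 1: N1·N3 = 2225 = 25·89, N2·N4 = 2736 = 36·76
achieved = 25·89/(36·76) = 2225/2736; |achieved − target| = 0 ≤ 89/10944 ✓

N1=25 N2=36 N3=89 N4=76 achieved=2225/2736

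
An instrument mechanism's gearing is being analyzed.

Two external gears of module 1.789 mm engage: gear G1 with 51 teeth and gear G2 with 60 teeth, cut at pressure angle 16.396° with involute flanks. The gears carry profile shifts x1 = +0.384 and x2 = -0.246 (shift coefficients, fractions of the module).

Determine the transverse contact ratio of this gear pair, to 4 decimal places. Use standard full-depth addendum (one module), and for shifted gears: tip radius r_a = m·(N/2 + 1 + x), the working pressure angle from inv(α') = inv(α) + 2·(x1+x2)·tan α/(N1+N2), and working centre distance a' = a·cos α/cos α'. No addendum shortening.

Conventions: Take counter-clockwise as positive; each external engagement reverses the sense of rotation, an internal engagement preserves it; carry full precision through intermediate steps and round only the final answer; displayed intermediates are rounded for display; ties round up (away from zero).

class = single-mesh tooth geometry [involute pair 51T × 60T, m = 1.789]
base radii: r_b1 = 43.764323, r_b2 = 51.487439
tip radii: r_a1 = 48.095476, r_a2 = 55.018906
inv(α') = inv(16.396°) + 2·(+0.384-0.246)·tan α/(51+60) = 0.00880759  ⇒  α' = 16.86579°
a' = a·cos α / cos α' = 99.2895·cos 16.396°/cos 16.86579° = 99.532974
action lengths: √(r_a1²−r_b1²) = 19.946399, √(r_a2²−r_b2²) = 19.393908
base pitch p_b = π·m·cos α = 5.391752
CR = (19.946399 + 19.393908 − 99.532974·sin 16.86579°)/5.391752 = 1.940505
contact ratio ≈ 1.9405

1.9405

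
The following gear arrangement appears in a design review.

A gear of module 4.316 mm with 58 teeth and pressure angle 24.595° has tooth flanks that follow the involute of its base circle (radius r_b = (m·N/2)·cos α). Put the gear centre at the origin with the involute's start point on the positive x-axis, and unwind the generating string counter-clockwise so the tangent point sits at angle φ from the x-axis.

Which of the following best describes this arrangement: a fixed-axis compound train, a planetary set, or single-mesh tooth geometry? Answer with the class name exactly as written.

single-mesh involute tooth geometry (58T wheel at module 4.316)
classification: single-mesh tooth geometry

single-mesh tooth geometry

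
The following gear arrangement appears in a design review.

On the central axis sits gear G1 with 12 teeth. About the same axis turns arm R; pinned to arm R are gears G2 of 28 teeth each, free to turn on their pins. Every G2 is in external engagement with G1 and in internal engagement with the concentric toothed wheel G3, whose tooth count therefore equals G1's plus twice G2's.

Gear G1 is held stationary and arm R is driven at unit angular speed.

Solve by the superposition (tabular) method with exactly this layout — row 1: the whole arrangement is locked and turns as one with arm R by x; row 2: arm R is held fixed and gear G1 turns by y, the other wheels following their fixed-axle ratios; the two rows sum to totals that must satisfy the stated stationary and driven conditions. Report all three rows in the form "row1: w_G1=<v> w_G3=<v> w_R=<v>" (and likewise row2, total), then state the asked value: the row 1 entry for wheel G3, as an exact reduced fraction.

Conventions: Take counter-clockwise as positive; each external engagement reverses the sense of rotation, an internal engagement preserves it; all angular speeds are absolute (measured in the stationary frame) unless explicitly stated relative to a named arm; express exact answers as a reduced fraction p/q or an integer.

planetary set (12T centre, 28T on arm, 68T internal) — Willis relation
row 1: whole set turns with the arm by x
row 2: sun turns y, ring = −(12/68)·y, arm 0
boundary: total ω_sun = x + y = 0 and total ω_arm = x = 1  ⇒  y = -1, x = 1
row 2 ring = −(12/68)·(-1) = 3/17
totals (row 1 + row 2): sun 1 + (-1) = 0, ring 1 + 3/17 = 20/17, arm 1 + 0 = 1
asked cell (row1, ring) = 1

row1: w_G1=1 w_G3=1 w_R=1
row2: w_G1=-1 w_G3=3/17 w_R=0
total: w_G1=0 w_G3=20/17 w_R=1
asked value: 1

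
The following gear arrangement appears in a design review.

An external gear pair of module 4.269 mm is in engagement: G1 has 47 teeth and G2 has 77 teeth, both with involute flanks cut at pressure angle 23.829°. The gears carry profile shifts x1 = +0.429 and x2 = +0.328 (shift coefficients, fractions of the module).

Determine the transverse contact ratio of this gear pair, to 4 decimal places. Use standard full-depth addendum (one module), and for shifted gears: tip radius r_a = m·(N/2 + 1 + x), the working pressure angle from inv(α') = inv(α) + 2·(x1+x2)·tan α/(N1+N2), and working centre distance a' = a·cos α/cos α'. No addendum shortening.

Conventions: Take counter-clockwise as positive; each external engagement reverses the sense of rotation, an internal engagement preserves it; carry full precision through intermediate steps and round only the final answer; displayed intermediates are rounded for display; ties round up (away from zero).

1.5332

single-mesh involute tooth geometry (47T engaging 77T at module 4.269)
base radii: r_b1 = 91.769624, r_b2 = 150.345979
tip radii: r_a1 = 106.421901, r_a2 = 170.025732
inv(α') = inv(23.829°) + 2·(+0.429+0.328)·tan α/(47+77) = 0.03115528  ⇒  α' = 25.30660°
a' = a·cos α / cos α' = 264.6780·cos 23.829°/cos 25.30660° = 267.817122
action lengths: √(r_a1²−r_b1²) = 53.888377, √(r_a2²−r_b2²) = 79.402998
base pitch p_b = π·m·cos α = 12.268203
CR = (53.888377 + 79.402998 − 267.817122·sin 25.30660°)/12.268203 = 1.533210
contact ratio ≈ 1.5332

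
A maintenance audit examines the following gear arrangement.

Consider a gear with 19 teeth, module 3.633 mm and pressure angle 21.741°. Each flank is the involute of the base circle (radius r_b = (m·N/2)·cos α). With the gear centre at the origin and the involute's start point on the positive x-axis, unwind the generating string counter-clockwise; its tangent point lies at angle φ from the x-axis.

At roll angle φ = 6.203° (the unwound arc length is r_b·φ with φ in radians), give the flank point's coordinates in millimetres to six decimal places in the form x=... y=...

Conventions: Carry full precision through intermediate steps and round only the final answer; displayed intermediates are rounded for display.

x=32.245803 y=0.013544

class = single-mesh tooth geometry [base-circle involute, m = 3.633, 19T]
pitch radius r_p = m·N/2 = 3.633·19/2 = 34.513500
base radius r_b = r_p·cos α = 34.513500·cos 21.741° = 32.058477
roll angle φ = 6.203° = 0.10826277 rad
x = r_b·(cos φ + φ·sin φ) = 32.245803
y = r_b·(sin φ − φ·cos φ) = 0.013544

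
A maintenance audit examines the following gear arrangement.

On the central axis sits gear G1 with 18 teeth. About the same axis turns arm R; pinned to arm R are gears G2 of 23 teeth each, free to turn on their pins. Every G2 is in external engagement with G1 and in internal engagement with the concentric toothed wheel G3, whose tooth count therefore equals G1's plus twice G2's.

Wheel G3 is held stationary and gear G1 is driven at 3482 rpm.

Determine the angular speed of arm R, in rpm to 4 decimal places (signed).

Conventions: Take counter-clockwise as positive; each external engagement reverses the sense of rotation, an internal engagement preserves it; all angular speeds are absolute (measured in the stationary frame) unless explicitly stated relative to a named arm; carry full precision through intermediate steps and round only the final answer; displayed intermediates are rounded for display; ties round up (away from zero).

planetary set (18T centre, 23T on arm, 64T internal) — Willis relation
normalise by the input: solve with ω_sun = 1, then scale by 3482 rpm
ring teeth: 18 + 2·23 = 64
18(ω_sun−ω_arm) = −64(ω_ring−ω_arm),  ω_ring = 0, ω_sun = 1
18(1−ω_arm) = −64(0−ω_arm)  ⇒  82·ω_arm = 18  ⇒  ω_arm = 9/41
scale: ω_arm = 9/41 × 3482 rpm = +764.3415 rpm

+764.3415 rpm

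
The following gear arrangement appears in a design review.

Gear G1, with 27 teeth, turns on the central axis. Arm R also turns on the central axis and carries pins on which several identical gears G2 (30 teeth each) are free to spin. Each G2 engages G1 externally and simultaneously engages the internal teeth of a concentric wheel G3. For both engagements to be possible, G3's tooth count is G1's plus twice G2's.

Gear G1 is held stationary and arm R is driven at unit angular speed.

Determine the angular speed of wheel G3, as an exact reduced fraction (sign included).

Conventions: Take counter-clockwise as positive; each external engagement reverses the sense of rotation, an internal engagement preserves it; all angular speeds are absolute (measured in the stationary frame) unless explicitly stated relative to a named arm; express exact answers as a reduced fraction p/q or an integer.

planetary set (27T centre, 30T on arm, 87T internal) — Willis relation
ring teeth: 27 + 2·30 = 87
27(ω_sun−ω_arm) = −87(ω_ring−ω_arm),  ω_sun = 0, ω_arm = 1
ω_ring = 1 − (27/87)(0−1) = 38/29
exact speed ratio = 38/29

38/29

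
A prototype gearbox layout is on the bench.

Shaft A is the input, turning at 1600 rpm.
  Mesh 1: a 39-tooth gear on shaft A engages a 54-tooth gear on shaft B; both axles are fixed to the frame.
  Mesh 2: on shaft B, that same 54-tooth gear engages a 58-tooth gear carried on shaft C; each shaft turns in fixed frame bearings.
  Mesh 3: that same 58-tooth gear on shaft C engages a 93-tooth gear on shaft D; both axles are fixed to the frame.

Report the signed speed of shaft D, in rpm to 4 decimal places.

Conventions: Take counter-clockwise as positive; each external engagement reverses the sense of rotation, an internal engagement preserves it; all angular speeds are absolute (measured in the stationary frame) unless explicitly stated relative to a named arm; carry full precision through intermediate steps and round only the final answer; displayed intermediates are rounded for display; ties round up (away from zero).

3-mesh fixed-axis compound train (all bearings frame-fixed)
mesh 1 [39T→54T]: ω = 1600.0000×39/54 = 1155.5556 rpm, sense flips to −
mesh 2 [54T→58T]: ω = 1155.5556×54/58 = 1075.8621 rpm, sense flips to +
mesh 3 [58T→93T]: ω = 1075.8621×58/93 = 670.9677 rpm, sense flips to −
signed output speed = -670.9677 rpm

-670.9677 rpm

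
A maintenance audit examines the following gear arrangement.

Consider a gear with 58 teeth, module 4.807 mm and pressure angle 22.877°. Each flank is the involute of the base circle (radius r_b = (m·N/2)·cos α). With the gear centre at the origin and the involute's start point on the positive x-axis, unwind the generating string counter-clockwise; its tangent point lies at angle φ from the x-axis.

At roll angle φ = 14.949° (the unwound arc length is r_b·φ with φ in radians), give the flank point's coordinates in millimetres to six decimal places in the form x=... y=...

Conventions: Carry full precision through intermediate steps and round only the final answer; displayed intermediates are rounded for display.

topology: single-mesh involute geometry — m = 4.807, N = 58
pitch radius r_p = m·N/2 = 4.807·58/2 = 139.403000
base radius r_b = r_p·cos α = 139.403000·cos 22.877° = 128.437774
roll angle φ = 14.949° = 0.26090927 rad
x = r_b·(cos φ + φ·sin φ) = 132.735271
y = r_b·(sin φ − φ·cos φ) = 0.755233

x=132.735271 y=0.755233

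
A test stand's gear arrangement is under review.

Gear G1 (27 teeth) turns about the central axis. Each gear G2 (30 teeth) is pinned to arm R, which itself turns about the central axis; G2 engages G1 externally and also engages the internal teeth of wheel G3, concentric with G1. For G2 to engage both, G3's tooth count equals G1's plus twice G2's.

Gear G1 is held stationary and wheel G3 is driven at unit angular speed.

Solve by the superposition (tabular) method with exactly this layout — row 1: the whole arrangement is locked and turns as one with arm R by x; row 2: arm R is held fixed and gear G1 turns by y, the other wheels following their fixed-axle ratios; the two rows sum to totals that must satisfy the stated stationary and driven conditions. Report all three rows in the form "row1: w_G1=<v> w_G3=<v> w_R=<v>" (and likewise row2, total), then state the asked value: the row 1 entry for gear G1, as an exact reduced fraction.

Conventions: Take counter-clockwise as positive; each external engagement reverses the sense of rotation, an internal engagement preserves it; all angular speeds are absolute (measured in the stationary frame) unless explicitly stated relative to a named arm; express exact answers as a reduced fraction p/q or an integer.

row1: w_G1=29/38 w_G3=29/38 w_R=29/38
row2: w_G1=-29/38 w_G3=9/38 w_R=0
total: w_G1=0 w_G3=1 w_R=29/38
asked value: 29/38

planetary set (27T centre, 30T on arm, 87T internal) — Willis relation
row 1: whole set turns with the arm by x
row 2 (arm held, sun turns y): ω_ring = −(27/87)·y, ω_arm = 0
boundary: total ω_sun = x + y = 0 and total ω_ring = x − (27/87)·y = 1  ⇒  y = -29/38, x = 29/38
row 2 ring = −(27/87)·(-29/38) = 9/38
totals (row 1 + row 2): sun 29/38 + (-29/38) = 0, ring 29/38 + 9/38 = 1, arm 29/38 + 0 = 29/38
asked cell (row1, sun) = 29/38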